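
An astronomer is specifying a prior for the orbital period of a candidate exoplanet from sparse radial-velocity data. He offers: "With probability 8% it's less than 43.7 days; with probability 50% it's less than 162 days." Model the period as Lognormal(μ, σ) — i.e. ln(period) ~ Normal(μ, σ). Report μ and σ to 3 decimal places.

If T ~ Lognormal(μ,σ) then ln T ~ Normal(μ,σ), so the p-quantile of ln T is μ + z_p·σ.
ln(43.7) = 3.777 and ln(162) = 5.088; z_{0.08} = -1.405, z_{0.5} = 0.
σ = (5.088 − 3.777)/(0 − (-1.405)) = 0.933.
μ = 3.777 − (-1.405)·0.933 = 5.088.

μ ≈ 5.088, σ ≈ 0.933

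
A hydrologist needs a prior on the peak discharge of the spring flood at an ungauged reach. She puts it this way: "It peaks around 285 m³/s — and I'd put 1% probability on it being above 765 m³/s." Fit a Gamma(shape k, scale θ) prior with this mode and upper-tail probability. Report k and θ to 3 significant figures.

Gamma(k,θ) with k>1 has mode (k−1)θ, so θ = 285/(k−1).
Need P(X < 765) = 0.99 with θ tied to k this way. Start at k = 2, θ = 285: P(X<765) ≈ 0.748.
Too low — raise k to concentrate. Iterating converges to k ≈ 5.74.
Then θ = 285/(5.74−1) ≈ 60.1.

k ≈ 5.74, θ ≈ 60.1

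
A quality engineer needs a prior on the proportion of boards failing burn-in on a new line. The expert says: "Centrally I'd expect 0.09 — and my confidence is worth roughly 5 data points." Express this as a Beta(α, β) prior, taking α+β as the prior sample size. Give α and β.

α = 0.45, β = 4.55

Under the effective-sample-size interpretation, Beta(α, β) has prior mean α/(α+β) and prior sample size α+β.
So α+β = 5 and α/(α+β) = 0.09, giving α = 0.09·5 = 0.45 and β = 5 − 0.45 = 4.55.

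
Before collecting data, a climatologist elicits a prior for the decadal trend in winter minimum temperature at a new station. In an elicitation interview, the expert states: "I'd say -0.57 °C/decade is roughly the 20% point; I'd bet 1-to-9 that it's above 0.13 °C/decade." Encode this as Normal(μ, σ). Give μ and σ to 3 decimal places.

The p-quantile of Normal(μ,σ) is μ + z_p·σ, with z_{0.2} = -0.8416 and z_{0.9} = 1.282.
Eliminate σ: μ = (z₂·x₁ − z₁·x₂)/(z₂ − z₁) = (1.282·-0.57 − (-0.8416)·0.13)/2.123 = -0.293.
Then σ = (x₂ − x₁)/(z₂ − z₁) = (0.13 − -0.57)/2.123 = 0.330.

μ = -0.293, σ = 0.330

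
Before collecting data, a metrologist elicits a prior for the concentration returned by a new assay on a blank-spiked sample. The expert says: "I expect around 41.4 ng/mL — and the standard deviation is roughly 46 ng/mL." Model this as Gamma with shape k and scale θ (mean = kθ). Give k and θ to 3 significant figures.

For Gamma(k, scale θ): mean = kθ, variance = kθ², so CV = 1/√k.
CV = SD/mean = 46/41.4 = 1.111, hence k = 1/CV² = 0.81.
Then θ = mean/k = 41.4/0.81 = 51.1.

k ≈ 0.81, θ ≈ 51.1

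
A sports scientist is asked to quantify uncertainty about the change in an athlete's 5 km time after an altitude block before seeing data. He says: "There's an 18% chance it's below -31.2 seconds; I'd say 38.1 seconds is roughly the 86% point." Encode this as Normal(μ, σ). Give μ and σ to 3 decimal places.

μ = 0.586, σ = 34.725

For Normal(μ,σ), the p-quantile is μ + z_p·σ. Here z_{0.18} = -0.9154, z_{0.86} = 1.08.
So -31.2 = μ − 0.9154σ and 38.1 = μ + 1.08σ.
Subtracting: σ = (38.1 − -31.2)/(1.08 − (-0.9154)) = 34.725.
Then μ = -31.2 − (-0.9154)·34.725 = 0.586.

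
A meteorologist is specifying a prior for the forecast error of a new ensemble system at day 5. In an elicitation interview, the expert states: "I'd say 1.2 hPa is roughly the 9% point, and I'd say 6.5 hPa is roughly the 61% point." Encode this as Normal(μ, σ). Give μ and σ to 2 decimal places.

μ = 5.59, σ = 3.27

The p-quantile of Normal(μ,σ) is μ + z_p·σ, with z_{0.09} = -1.341 and z_{0.61} = 0.2793.
Eliminate σ: μ = (z₂·x₁ − z₁·x₂)/(z₂ − z₁) = (0.2793·1.2 − (-1.341)·6.5)/1.62 = 5.59.
Then σ = (x₂ − x₁)/(z₂ − z₁) = (6.5 − 1.2)/1.62 = 3.27.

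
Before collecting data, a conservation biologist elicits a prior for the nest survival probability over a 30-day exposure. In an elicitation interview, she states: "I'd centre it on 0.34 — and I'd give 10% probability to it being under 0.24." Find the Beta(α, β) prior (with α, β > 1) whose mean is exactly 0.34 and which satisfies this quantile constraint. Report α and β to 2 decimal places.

α ≈ 11.87, β ≈ 23.05

With mean 0.34 fixed, write α = 0.34s, β = 0.66s where s = α+β.
Need P(θ < 0.24) = 0.1 under Beta(0.34s, 0.66s). Normal approximation: (q−m)/√(m(1−m)/s) ≈ z_{0.1} = -1.28, so s ≈ 0.34·0.66·(-1.28)²/(0.24−0.34)² = 36.9.
At s = 36.9: P(θ<0.24) ≈ 0.094. Adjusting to match 0.1 gives s ≈ 34.92.
So α = 0.34·34.92 ≈ 11.87, β = 0.66·34.92 ≈ 23.05.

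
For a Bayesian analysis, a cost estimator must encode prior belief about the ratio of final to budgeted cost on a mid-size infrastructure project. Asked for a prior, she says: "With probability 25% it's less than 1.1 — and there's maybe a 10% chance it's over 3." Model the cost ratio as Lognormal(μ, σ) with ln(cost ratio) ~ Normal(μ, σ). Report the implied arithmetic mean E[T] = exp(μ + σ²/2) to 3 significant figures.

If T ~ Lognormal(μ,σ) then ln T ~ Normal(μ,σ), so the p-quantile of ln T is μ + z_p·σ.
ln(1.1) = 0.09531 and ln(3) = 1.099; z_{0.25} = -0.6745, z_{0.9} = 1.282.
σ = (1.099 − 0.09531)/(1.282 − (-0.6745)) = 0.513.
μ = 0.09531 − (-0.6745)·0.513 = 0.441.
E[T] = exp(μ + σ²/2) = exp(0.441 + 0.1315) = 1.77.

E[T] ≈ 1.77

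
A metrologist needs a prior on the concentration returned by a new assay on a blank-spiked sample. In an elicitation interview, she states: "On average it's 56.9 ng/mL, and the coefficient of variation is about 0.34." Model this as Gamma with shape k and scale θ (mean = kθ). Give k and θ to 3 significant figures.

For Gamma(k, scale θ): mean = kθ, variance = kθ², so CV = 1/√k.
CV = 0.34, hence k = 1/CV² = 8.65.
Then θ = mean/k = 56.9/8.65 = 6.58.

k ≈ 8.65, θ ≈ 6.58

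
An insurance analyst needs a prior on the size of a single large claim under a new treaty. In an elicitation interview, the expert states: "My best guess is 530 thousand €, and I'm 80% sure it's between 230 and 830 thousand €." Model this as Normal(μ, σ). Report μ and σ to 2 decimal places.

A symmetric 80% interval runs μ ± z·σ with z = 1.282.
Half-width = 300, so σ = 300/1.282 = 234.09.
μ is the stated best guess, 530.00.

μ = 530.00, σ = 234.09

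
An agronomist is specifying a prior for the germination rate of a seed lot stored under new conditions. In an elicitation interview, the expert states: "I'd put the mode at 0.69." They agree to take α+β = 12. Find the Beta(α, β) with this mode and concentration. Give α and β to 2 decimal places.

α = 7.90, β = 4.10

For α,β > 1 the Beta mode is (α−1)/(α+β−2). With α+β = 12, the mode is (α−1)/10.
Set (α−1)/10 = 0.69 → α = 1 + 0.69·10 = 7.90.
β = 12 − α = 4.10.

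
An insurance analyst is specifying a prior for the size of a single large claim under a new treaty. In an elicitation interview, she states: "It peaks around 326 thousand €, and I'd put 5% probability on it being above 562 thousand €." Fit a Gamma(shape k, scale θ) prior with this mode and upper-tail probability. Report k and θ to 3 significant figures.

Gamma(k,θ) with k>1 has mode (k−1)θ, so θ = 326/(k−1).
Need P(X < 562) = 0.95 with θ tied to k this way. Start at k = 2, θ = 326: P(X<562) ≈ 0.514.
Too low — raise k to concentrate. Iterating converges to k ≈ 10.4.
Then θ = 326/(10.4−1) ≈ 34.6.

k ≈ 10.4, θ ≈ 34.6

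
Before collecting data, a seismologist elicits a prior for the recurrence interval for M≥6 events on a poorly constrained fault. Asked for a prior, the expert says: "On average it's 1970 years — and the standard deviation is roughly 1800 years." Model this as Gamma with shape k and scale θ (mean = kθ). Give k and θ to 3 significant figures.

For Gamma(k, scale θ): mean = kθ, variance = kθ², so CV = 1/√k.
CV = SD/mean = 1800/1970 = 0.9137, hence k = 1/CV² = 1.2.
Then θ = mean/k = 1970/1.2 = 1640.

k ≈ 1.2, θ ≈ 1640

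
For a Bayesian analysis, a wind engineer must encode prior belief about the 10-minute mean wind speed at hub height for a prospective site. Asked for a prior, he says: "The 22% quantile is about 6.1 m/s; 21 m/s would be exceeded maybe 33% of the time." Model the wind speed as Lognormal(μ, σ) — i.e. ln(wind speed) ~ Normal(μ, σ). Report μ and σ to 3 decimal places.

μ ≈ 2.596, σ ≈ 1.020

If T ~ Lognormal(μ,σ) then ln T ~ Normal(μ,σ), so the p-quantile of ln T is μ + z_p·σ.
ln(6.1) = 1.808 and ln(21) = 3.045; z_{0.22} = -0.7722, z_{0.67} = 0.4399.
σ = (3.045 − 1.808)/(0.4399 − (-0.7722)) = 1.020.
μ = 1.808 − (-0.7722)·1.020 = 2.596.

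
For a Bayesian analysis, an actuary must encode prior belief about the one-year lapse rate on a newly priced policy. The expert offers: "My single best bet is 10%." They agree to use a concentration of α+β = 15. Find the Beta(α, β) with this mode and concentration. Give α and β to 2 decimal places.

α = 2.30, β = 12.70

For α,β > 1 the Beta mode is (α−1)/(α+β−2). With α+β = 15, the mode is (α−1)/13.
Set (α−1)/13 = 0.1 → α = 1 + 0.1·13 = 2.30.
β = 15 − α = 12.70.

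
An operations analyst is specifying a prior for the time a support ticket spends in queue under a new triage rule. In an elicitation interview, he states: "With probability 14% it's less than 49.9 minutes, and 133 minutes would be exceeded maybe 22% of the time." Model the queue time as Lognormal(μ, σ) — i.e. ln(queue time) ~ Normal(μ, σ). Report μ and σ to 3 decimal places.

μ ≈ 4.482, σ ≈ 0.529

If T ~ Lognormal(μ,σ) then ln T ~ Normal(μ,σ), so the p-quantile of ln T is μ + z_p·σ.
ln(49.9) = 3.91 and ln(133) = 4.89; z_{0.14} = -1.08, z_{0.78} = 0.7722.
σ = (4.89 − 3.91)/(0.7722 − (-1.08)) = 0.529.
μ = 3.91 − (-1.08)·0.529 = 4.482.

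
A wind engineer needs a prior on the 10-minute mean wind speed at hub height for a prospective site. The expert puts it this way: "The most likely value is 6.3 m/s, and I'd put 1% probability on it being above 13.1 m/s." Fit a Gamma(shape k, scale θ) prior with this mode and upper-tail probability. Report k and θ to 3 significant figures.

k ≈ 10.1, θ ≈ 0.693

Gamma(k,θ) with k>1 has mode (k−1)θ, so θ = 6.3/(k−1).
Need P(X < 13.1) = 0.99 with θ tied to k this way. Start at k = 2, θ = 6.3: P(X<13.1) ≈ 0.615.
Too low — raise k to concentrate. Iterating converges to k ≈ 10.1.
Then θ = 6.3/(10.1−1) ≈ 0.693.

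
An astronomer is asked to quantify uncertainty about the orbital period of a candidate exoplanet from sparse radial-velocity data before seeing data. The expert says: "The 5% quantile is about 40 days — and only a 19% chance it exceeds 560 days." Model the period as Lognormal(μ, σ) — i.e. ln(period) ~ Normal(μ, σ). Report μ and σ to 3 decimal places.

If T ~ Lognormal(μ,σ) then ln T ~ Normal(μ,σ), so the p-quantile of ln T is μ + z_p·σ.
ln(40) = 3.689 and ln(560) = 6.328; z_{0.05} = -1.645, z_{0.81} = 0.8779.
σ = (6.328 − 3.689)/(0.8779 − (-1.645)) = 1.046.
μ = 3.689 − (-1.645)·1.046 = 5.410.

μ ≈ 5.410, σ ≈ 1.046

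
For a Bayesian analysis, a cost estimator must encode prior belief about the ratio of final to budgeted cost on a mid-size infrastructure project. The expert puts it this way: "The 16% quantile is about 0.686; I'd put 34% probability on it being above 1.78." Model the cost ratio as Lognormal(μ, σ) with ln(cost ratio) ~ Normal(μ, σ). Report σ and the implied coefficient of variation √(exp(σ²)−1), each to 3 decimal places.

σ ≈ 0.678, CV ≈ 0.764

If T ~ Lognormal(μ,σ) then ln T ~ Normal(μ,σ), so the p-quantile of ln T is μ + z_p·σ.
ln(0.686) = -0.3769 and ln(1.78) = 0.5766; z_{0.16} = -0.9945, z_{0.66} = 0.4125.
σ = (0.5766 − -0.3769)/(0.4125 − (-0.9945)) = 0.678.
μ = -0.3769 − (-0.9945)·0.678 = 0.297.
CV = √(exp(σ²)−1) = √(exp(0.4593)−1) = 0.764.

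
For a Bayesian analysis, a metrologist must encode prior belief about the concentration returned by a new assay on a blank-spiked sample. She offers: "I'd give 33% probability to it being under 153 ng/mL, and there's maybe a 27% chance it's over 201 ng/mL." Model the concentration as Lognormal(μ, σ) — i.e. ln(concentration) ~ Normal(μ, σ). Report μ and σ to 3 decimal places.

μ ≈ 5.144, σ ≈ 0.259

If T ~ Lognormal(μ,σ) then ln T ~ Normal(μ,σ), so the p-quantile of ln T is μ + z_p·σ.
ln(153) = 5.03 and ln(201) = 5.303; z_{0.33} = -0.4399, z_{0.73} = 0.6128.
σ = (5.303 − 5.03)/(0.6128 − (-0.4399)) = 0.259.
μ = 5.03 − (-0.4399)·0.259 = 5.144.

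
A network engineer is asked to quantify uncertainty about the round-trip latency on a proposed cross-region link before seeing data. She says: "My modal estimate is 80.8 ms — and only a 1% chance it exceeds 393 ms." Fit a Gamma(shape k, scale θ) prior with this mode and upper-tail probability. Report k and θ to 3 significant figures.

Gamma(k,θ) with k>1 has mode (k−1)θ, so θ = 80.8/(k−1).
Need P(X < 393) = 0.99 with θ tied to k this way. Start at k = 2, θ = 80.8: P(X<393) ≈ 0.955.
Too low — raise k to concentrate. Iterating converges to k ≈ 2.58.
Then θ = 80.8/(2.58−1) ≈ 51.2.

k ≈ 2.58, θ ≈ 51.2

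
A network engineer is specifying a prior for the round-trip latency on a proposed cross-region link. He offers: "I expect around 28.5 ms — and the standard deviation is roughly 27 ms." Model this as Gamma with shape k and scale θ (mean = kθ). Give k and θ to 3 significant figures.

k ≈ 1.11, θ ≈ 25.6

For Gamma(k, scale θ): mean = kθ, variance = kθ², so CV = 1/√k.
CV = SD/mean = 27/28.5 = 0.9474, hence k = 1/CV² = 1.11.
Then θ = mean/k = 28.5/1.11 = 25.6.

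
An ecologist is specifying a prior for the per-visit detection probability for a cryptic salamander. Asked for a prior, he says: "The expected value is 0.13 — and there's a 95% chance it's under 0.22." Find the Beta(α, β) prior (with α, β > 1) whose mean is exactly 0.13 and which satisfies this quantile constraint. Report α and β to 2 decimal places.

With mean 0.13 fixed, write α = 0.13s, β = 0.87s where s = α+β.
Need P(θ < 0.22) = 0.95 under Beta(0.13s, 0.87s). Normal approximation: (q−m)/√(m(1−m)/s) ≈ z_{0.95} = 1.64, so s ≈ 0.13·0.87·(1.64)²/(0.22−0.13)² = 37.8.
At s = 37.8: P(θ<0.22) ≈ 0.936. Adjusting to match 0.95 gives s ≈ 45.04.
So α = 0.13·45.04 ≈ 5.86, β = 0.87·45.04 ≈ 39.18.

α ≈ 5.86, β ≈ 39.18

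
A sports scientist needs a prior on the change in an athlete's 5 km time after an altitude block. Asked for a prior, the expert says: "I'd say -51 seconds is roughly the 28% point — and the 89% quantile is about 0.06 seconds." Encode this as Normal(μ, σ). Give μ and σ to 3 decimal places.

μ = -34.552, σ = 28.220

For Normal(μ,σ), the p-quantile is μ + z_p·σ. Here z_{0.28} = -0.5828, z_{0.89} = 1.227.
So -51 = μ − 0.5828σ and 0.06 = μ + 1.227σ.
Subtracting: σ = (0.06 − -51)/(1.227 − (-0.5828)) = 28.220.
Then μ = -51 − (-0.5828)·28.220 = -34.552.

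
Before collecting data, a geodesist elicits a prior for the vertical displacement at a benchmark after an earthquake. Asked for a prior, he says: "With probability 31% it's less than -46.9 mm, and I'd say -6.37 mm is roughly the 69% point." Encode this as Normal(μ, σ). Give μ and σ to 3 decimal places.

For Normal(μ,σ), the p-quantile is μ + z_p·σ. Here z_{0.31} = -0.4959, z_{0.69} = 0.4959.
So -46.9 = μ − 0.4959σ and -6.37 = μ + 0.4959σ.
Subtracting: σ = (-6.37 − -46.9)/(0.4959 − (-0.4959)) = 40.869.
Then μ = -46.9 − (-0.4959)·40.869 = -26.635.

μ = -26.635, σ = 40.869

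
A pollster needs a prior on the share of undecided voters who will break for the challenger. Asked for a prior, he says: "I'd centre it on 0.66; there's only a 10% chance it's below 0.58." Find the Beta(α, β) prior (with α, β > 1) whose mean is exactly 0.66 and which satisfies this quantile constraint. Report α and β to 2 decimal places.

α ≈ 38.86, β ≈ 20.02

With mean 0.66 fixed, write α = 0.66s, β = 0.34s where s = α+β.
Need P(θ < 0.58) = 0.1 under Beta(0.66s, 0.34s). Normal approximation: (q−m)/√(m(1−m)/s) ≈ z_{0.1} = -1.28, so s ≈ 0.66·0.34·(-1.28)²/(0.58−0.66)² = 57.6.
At s = 57.6: P(θ<0.58) ≈ 0.102. Adjusting to match 0.1 gives s ≈ 58.88.
So α = 0.66·58.88 ≈ 38.86, β = 0.34·58.88 ≈ 20.02.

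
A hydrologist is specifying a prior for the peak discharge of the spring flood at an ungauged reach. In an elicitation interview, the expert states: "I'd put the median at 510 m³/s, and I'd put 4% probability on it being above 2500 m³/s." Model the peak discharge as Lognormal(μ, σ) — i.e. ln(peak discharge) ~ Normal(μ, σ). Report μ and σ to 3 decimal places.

If T ~ Lognormal(μ,σ) then ln T ~ Normal(μ,σ), so the p-quantile of ln T is μ + z_p·σ.
ln(510) = 6.234 and ln(2500) = 7.824; z_{0.5} = 0, z_{0.96} = 1.751.
σ = (7.824 − 6.234)/(1.751 − (0)) = 0.908.
μ = 6.234 − (0)·0.908 = 6.234.

μ ≈ 6.234, σ ≈ 0.908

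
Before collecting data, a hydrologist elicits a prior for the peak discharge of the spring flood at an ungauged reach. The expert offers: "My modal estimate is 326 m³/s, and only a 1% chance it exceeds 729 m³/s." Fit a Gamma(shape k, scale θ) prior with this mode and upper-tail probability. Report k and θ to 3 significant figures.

k ≈ 8.42, θ ≈ 43.9

Gamma(k,θ) with k>1 has mode (k−1)θ, so θ = 326/(k−1).
Need P(X < 729) = 0.99 with θ tied to k this way. Start at k = 2, θ = 326: P(X<729) ≈ 0.654.
Too low — raise k to concentrate. Iterating converges to k ≈ 8.42.
Then θ = 326/(8.42−1) ≈ 43.9.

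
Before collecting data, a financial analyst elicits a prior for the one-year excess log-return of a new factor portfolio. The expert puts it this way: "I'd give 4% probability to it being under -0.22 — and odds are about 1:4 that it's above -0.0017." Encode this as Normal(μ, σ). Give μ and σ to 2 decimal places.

The p-quantile of Normal(μ,σ) is μ + z_p·σ, with z_{0.04} = -1.751 and z_{0.8} = 0.8416.
Eliminate σ: μ = (z₂·x₁ − z₁·x₂)/(z₂ − z₁) = (0.8416·-0.22 − (-1.751)·-0.0017)/2.592 = -0.07.
Then σ = (x₂ − x₁)/(z₂ − z₁) = (-0.0017 − -0.22)/2.592 = 0.08.

μ = -0.07, σ = 0.08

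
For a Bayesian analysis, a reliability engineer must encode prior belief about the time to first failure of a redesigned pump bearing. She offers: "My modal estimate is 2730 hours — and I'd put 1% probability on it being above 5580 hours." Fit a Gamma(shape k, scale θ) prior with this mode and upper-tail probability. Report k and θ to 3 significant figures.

Gamma(k,θ) with k>1 has mode (k−1)θ, so θ = 2730/(k−1).
Need P(X < 5580) = 0.99 with θ tied to k this way. Start at k = 2, θ = 2730: P(X<5580) ≈ 0.606.
Too low — raise k to concentrate. Iterating converges to k ≈ 10.6.
Then θ = 2730/(10.6−1) ≈ 285.

k ≈ 10.6, θ ≈ 285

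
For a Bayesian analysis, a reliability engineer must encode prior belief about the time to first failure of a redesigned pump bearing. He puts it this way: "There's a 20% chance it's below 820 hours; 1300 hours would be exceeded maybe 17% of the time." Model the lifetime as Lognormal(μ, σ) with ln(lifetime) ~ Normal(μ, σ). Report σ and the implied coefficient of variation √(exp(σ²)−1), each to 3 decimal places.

If T ~ Lognormal(μ,σ) then ln T ~ Normal(μ,σ), so the p-quantile of ln T is μ + z_p·σ.
ln(820) = 6.709 and ln(1300) = 7.17; z_{0.2} = -0.8416, z_{0.83} = 0.9542.
σ = (7.17 − 6.709)/(0.9542 − (-0.8416)) = 0.257.
μ = 6.709 − (-0.8416)·0.257 = 6.925.
CV = √(exp(σ²)−1) = √(exp(0.0658)−1) = 0.261.

σ ≈ 0.257, CV ≈ 0.261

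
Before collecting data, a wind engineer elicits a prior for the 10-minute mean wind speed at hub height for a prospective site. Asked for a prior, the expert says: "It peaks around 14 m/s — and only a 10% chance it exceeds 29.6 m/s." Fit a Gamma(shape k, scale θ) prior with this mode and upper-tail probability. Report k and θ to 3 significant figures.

k ≈ 4.43, θ ≈ 4.08

Gamma(k,θ) with k>1 has mode (k−1)θ, so θ = 14/(k−1).
Need P(X < 29.6) = 0.9 with θ tied to k this way. Start at k = 2, θ = 14: P(X<29.6) ≈ 0.624.
Too low — raise k to concentrate. Iterating converges to k ≈ 4.43.
Then θ = 14/(4.43−1) ≈ 4.08.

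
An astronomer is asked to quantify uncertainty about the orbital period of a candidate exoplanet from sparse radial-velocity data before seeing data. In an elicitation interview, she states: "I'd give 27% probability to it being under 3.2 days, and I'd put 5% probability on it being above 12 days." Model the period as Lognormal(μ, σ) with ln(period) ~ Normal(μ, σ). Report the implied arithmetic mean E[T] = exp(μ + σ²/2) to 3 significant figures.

E[T] ≈ 5.44 days

If T ~ Lognormal(μ,σ) then ln T ~ Normal(μ,σ), so the p-quantile of ln T is μ + z_p·σ.
ln(3.2) = 1.163 and ln(12) = 2.485; z_{0.27} = -0.6128, z_{0.95} = 1.645.
σ = (2.485 − 1.163)/(1.645 − (-0.6128)) = 0.585.
μ = 1.163 − (-0.6128)·0.585 = 1.522.
E[T] = exp(μ + σ²/2) = exp(1.522 + 0.1714) = 5.44 days.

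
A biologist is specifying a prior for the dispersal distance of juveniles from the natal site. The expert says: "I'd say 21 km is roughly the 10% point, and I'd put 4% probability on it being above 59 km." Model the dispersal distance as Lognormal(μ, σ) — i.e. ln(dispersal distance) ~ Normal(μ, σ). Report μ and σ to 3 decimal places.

μ ≈ 3.481, σ ≈ 0.341

If T ~ Lognormal(μ,σ) then ln T ~ Normal(μ,σ), so the p-quantile of ln T is μ + z_p·σ.
ln(21) = 3.045 and ln(59) = 4.078; z_{0.1} = -1.282, z_{0.96} = 1.751.
σ = (4.078 − 3.045)/(1.751 − (-1.282)) = 0.341.
μ = 3.045 − (-1.282)·0.341 = 3.481.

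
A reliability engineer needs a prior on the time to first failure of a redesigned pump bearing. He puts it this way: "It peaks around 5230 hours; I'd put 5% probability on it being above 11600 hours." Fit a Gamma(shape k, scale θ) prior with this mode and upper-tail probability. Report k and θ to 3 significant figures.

k ≈ 5.33, θ ≈ 1210

Gamma(k,θ) with k>1 has mode (k−1)θ, so θ = 5230/(k−1).
Need P(X < 11600) = 0.95 with θ tied to k this way. Start at k = 2, θ = 5230: P(X<11600) ≈ 0.650.
Too low — raise k to concentrate. Iterating converges to k ≈ 5.33.
Then θ = 5230/(5.33−1) ≈ 1210.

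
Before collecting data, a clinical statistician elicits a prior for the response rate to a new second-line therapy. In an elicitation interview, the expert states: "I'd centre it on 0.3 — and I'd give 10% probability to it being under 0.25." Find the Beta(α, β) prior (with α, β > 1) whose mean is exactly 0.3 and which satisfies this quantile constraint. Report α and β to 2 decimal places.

With mean 0.3 fixed, write α = 0.3s, β = 0.7s where s = α+β.
Need P(θ < 0.25) = 0.1 under Beta(0.3s, 0.7s). Normal approximation: (q−m)/√(m(1−m)/s) ≈ z_{0.1} = -1.28, so s ≈ 0.3·0.7·(-1.28)²/(0.25−0.3)² = 138.0.
At s = 138.0: P(θ<0.25) ≈ 0.097. Adjusting to match 0.1 gives s ≈ 133.91.
So α = 0.3·133.91 ≈ 40.17, β = 0.7·133.91 ≈ 93.74.

α ≈ 40.17, β ≈ 93.74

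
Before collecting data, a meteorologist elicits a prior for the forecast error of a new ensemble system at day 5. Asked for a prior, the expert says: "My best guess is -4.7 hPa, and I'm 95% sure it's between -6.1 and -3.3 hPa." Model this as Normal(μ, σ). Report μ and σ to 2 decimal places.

A symmetric 95% interval runs μ ± z·σ with z = 1.96.
Half-width = 1.4, so σ = 1.4/1.96 = 0.71.
μ is the stated best guess, -4.70.

μ = -4.70, σ = 0.71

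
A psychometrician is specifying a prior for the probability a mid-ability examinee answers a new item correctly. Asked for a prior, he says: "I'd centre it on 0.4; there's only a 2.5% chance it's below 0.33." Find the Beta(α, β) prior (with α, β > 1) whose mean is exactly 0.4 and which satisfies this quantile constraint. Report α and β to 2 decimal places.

α ≈ 72.48, β ≈ 108.72

With mean 0.4 fixed, write α = 0.4s, β = 0.6s where s = α+β.
Need P(θ < 0.33) = 0.025 under Beta(0.4s, 0.6s). Normal approximation: (q−m)/√(m(1−m)/s) ≈ z_{0.025} = -1.96, so s ≈ 0.4·0.6·(-1.96)²/(0.33−0.4)² = 188.2.
At s = 188.2: P(θ<0.33) ≈ 0.023. Adjusting to match 0.025 gives s ≈ 181.20.
So α = 0.4·181.20 ≈ 72.48, β = 0.6·181.20 ≈ 108.72.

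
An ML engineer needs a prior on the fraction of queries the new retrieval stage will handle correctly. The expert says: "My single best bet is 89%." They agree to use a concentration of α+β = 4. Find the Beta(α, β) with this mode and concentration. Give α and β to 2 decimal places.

α = 2.78, β = 1.22

For α,β > 1 the Beta mode is (α−1)/(α+β−2). With α+β = 4, the mode is (α−1)/2.
Set (α−1)/2 = 0.89 → α = 1 + 0.89·2 = 2.78.
β = 4 − α = 1.22.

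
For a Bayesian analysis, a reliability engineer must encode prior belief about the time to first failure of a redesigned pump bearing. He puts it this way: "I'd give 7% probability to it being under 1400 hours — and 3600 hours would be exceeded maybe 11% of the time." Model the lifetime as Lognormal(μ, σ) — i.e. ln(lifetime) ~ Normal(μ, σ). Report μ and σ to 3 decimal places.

μ ≈ 7.760, σ ≈ 0.350

If T ~ Lognormal(μ,σ) then ln T ~ Normal(μ,σ), so the p-quantile of ln T is μ + z_p·σ.
ln(1400) = 7.244 and ln(3600) = 8.189; z_{0.07} = -1.476, z_{0.89} = 1.227.
σ = (8.189 − 7.244)/(1.227 − (-1.476)) = 0.350.
μ = 7.244 − (-1.476)·0.350 = 7.760.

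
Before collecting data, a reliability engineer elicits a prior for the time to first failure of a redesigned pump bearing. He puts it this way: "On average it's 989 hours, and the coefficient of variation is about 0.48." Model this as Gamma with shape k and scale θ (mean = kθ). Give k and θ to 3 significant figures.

For Gamma(k, scale θ): mean = kθ, variance = kθ², so CV = 1/√k.
CV = 0.48, hence k = 1/CV² = 4.34.
Then θ = mean/k = 989/4.34 = 228.

k ≈ 4.34, θ ≈ 228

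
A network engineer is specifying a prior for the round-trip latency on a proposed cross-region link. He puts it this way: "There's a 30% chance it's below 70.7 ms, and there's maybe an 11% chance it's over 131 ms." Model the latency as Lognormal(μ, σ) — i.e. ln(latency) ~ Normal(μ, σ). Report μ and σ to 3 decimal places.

μ ≈ 4.443, σ ≈ 0.352

If T ~ Lognormal(μ,σ) then ln T ~ Normal(μ,σ), so the p-quantile of ln T is μ + z_p·σ.
ln(70.7) = 4.258 and ln(131) = 4.875; z_{0.3} = -0.5244, z_{0.89} = 1.227.
σ = (4.875 − 4.258)/(1.227 − (-0.5244)) = 0.352.
μ = 4.258 − (-0.5244)·0.352 = 4.443.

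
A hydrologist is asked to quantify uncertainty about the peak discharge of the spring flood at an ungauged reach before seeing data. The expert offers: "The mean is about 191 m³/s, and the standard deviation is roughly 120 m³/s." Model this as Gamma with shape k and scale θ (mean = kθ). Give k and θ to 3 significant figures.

k ≈ 2.53, θ ≈ 75.4

For Gamma(k, scale θ): mean = kθ, variance = kθ², so CV = 1/√k.
CV = SD/mean = 120/191 = 0.6283, hence k = 1/CV² = 2.53.
Then θ = mean/k = 191/2.53 = 75.4.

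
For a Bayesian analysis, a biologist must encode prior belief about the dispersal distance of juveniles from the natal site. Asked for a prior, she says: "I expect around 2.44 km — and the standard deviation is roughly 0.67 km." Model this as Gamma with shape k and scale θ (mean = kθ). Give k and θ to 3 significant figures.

For Gamma(k, scale θ): mean = kθ, variance = kθ², so CV = 1/√k.
CV = SD/mean = 0.67/2.44 = 0.2746, hence k = 1/CV² = 13.3.
Then θ = mean/k = 2.44/13.3 = 0.184.

k ≈ 13.3, θ ≈ 0.184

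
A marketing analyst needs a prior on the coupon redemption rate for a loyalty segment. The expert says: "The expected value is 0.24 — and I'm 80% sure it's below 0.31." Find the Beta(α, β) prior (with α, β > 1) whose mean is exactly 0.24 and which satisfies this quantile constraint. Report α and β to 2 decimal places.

α ≈ 5.90, β ≈ 18.67

With mean 0.24 fixed, write α = 0.24s, β = 0.76s where s = α+β.
Need P(θ < 0.31) = 0.8 under Beta(0.24s, 0.76s). Normal approximation: (q−m)/√(m(1−m)/s) ≈ z_{0.8} = 0.842, so s ≈ 0.24·0.76·(0.842)²/(0.31−0.24)² = 26.4.
At s = 26.4: P(θ<0.31) ≈ 0.807. Adjusting to match 0.8 gives s ≈ 24.57.
So α = 0.24·24.57 ≈ 5.90, β = 0.76·24.57 ≈ 18.67.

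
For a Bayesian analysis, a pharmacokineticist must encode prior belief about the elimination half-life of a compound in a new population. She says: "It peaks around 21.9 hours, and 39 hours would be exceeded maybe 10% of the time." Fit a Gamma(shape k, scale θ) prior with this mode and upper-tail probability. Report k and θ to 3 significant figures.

Gamma(k,θ) with k>1 has mode (k−1)θ, so θ = 21.9/(k−1).
Need P(X < 39) = 0.9 with θ tied to k this way. Start at k = 2, θ = 21.9: P(X<39) ≈ 0.531.
Too low — raise k to concentrate. Iterating converges to k ≈ 6.71.
Then θ = 21.9/(6.71−1) ≈ 3.83.

k ≈ 6.71, θ ≈ 3.83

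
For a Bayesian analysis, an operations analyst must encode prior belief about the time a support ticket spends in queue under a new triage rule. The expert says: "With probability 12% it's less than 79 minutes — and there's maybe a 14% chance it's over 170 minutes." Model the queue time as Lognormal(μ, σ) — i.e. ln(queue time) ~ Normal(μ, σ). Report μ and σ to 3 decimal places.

If T ~ Lognormal(μ,σ) then ln T ~ Normal(μ,σ), so the p-quantile of ln T is μ + z_p·σ.
ln(79) = 4.369 and ln(170) = 5.136; z_{0.12} = -1.175, z_{0.86} = 1.08.
σ = (5.136 − 4.369)/(1.08 − (-1.175)) = 0.340.
μ = 4.369 − (-1.175)·0.340 = 4.769.

μ ≈ 4.769, σ ≈ 0.340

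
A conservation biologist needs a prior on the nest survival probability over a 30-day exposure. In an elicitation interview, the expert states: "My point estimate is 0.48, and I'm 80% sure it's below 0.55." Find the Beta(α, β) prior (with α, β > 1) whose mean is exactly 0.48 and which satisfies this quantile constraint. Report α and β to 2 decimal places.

α ≈ 17.33, β ≈ 18.78

With mean 0.48 fixed, write α = 0.48s, β = 0.52s where s = α+β.
Need P(θ < 0.55) = 0.8 under Beta(0.48s, 0.52s). Normal approximation: (q−m)/√(m(1−m)/s) ≈ z_{0.8} = 0.842, so s ≈ 0.48·0.52·(0.842)²/(0.55−0.48)² = 36.1.
At s = 36.1: P(θ<0.55) ≈ 0.800. Adjusting to match 0.8 gives s ≈ 36.11.
So α = 0.48·36.11 ≈ 17.33, β = 0.52·36.11 ≈ 18.78.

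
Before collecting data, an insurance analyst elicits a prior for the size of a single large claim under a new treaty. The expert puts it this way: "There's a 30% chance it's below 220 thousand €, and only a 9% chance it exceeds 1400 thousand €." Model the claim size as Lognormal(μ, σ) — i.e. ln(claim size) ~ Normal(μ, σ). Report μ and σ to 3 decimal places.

μ ≈ 5.914, σ ≈ 0.992

If T ~ Lognormal(μ,σ) then ln T ~ Normal(μ,σ), so the p-quantile of ln T is μ + z_p·σ.
ln(220) = 5.394 and ln(1400) = 7.244; z_{0.3} = -0.5244, z_{0.91} = 1.341.
σ = (7.244 − 5.394)/(1.341 − (-0.5244)) = 0.992.
μ = 5.394 − (-0.5244)·0.992 = 5.914.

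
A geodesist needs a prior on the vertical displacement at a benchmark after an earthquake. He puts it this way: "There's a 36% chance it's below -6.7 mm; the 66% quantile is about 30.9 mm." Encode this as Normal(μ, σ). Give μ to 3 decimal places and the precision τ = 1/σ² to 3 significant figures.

For Normal(μ,σ), the p-quantile is μ + z_p·σ. Here z_{0.36} = -0.3585, z_{0.66} = 0.4125.
So -6.7 = μ − 0.3585σ and 30.9 = μ + 0.4125σ.
Subtracting: σ = (30.9 − -6.7)/(0.4125 − (-0.3585)) = 48.773.
Then μ = -6.7 − (-0.3585)·48.773 = 10.783.
Precision τ = 1/σ² = 1/48.77² = 0.00042.

μ = 10.783, τ = 0.00042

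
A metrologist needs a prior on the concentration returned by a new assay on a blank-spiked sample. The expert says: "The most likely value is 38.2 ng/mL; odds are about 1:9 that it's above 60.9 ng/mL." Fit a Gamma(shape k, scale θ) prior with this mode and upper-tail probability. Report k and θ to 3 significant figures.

k ≈ 9.63, θ ≈ 4.43

Gamma(k,θ) with k>1 has mode (k−1)θ, so θ = 38.2/(k−1).
Need P(X < 60.9) = 0.9 with θ tied to k this way. Start at k = 2, θ = 38.2: P(X<60.9) ≈ 0.473.
Too low — raise k to concentrate. Iterating converges to k ≈ 9.63.
Then θ = 38.2/(9.63−1) ≈ 4.43.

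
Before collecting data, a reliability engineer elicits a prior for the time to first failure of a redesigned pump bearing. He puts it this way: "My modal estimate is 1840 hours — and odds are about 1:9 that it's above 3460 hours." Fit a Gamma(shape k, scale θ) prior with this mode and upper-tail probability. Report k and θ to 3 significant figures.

k ≈ 5.79, θ ≈ 384

Gamma(k,θ) with k>1 has mode (k−1)θ, so θ = 1840/(k−1).
Need P(X < 3460) = 0.9 with θ tied to k this way. Start at k = 2, θ = 1840: P(X<3460) ≈ 0.561.
Too low — raise k to concentrate. Iterating converges to k ≈ 5.79.
Then θ = 1840/(5.79−1) ≈ 384.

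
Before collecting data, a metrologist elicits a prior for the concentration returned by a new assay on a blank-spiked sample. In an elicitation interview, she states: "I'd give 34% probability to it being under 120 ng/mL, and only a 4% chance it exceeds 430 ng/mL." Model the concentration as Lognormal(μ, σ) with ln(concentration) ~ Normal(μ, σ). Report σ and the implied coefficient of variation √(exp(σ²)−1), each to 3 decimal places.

σ ≈ 0.590, CV ≈ 0.645

If T ~ Lognormal(μ,σ) then ln T ~ Normal(μ,σ), so the p-quantile of ln T is μ + z_p·σ.
ln(120) = 4.787 and ln(430) = 6.064; z_{0.34} = -0.4125, z_{0.96} = 1.751.
σ = (6.064 − 4.787)/(1.751 − (-0.4125)) = 0.590.
μ = 4.787 − (-0.4125)·0.590 = 5.031.
CV = √(exp(σ²)−1) = √(exp(0.3481)−1) = 0.645.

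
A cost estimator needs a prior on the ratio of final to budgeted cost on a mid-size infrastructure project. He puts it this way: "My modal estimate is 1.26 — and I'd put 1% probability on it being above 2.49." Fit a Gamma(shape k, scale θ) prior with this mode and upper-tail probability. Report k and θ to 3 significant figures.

k ≈ 11.6, θ ≈ 0.119

Gamma(k,θ) with k>1 has mode (k−1)θ, so θ = 1.26/(k−1).
Need P(X < 2.49) = 0.99 with θ tied to k this way. Start at k = 2, θ = 1.26: P(X<2.49) ≈ 0.588.
Too low — raise k to concentrate. Iterating converges to k ≈ 11.6.
Then θ = 1.26/(11.6−1) ≈ 0.119.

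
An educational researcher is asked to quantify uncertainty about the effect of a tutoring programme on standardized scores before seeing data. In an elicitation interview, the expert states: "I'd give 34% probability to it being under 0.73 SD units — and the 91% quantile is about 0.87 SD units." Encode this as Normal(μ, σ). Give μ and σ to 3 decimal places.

μ = 0.763, σ = 0.080

For Normal(μ,σ), the p-quantile is μ + z_p·σ. Here z_{0.34} = -0.4125, z_{0.91} = 1.341.
So 0.73 = μ − 0.4125σ and 0.87 = μ + 1.341σ.
Subtracting: σ = (0.87 − 0.73)/(1.341 − (-0.4125)) = 0.080.
Then μ = 0.73 − (-0.4125)·0.080 = 0.763.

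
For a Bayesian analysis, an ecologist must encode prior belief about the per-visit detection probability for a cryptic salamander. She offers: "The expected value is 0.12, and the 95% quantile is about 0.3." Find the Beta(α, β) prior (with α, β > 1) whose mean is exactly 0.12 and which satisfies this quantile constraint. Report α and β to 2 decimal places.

With mean 0.12 fixed, write α = 0.12s, β = 0.88s where s = α+β.
Need P(θ < 0.3) = 0.95 under Beta(0.12s, 0.88s). Normal approximation: (q−m)/√(m(1−m)/s) ≈ z_{0.95} = 1.64, so s ≈ 0.12·0.88·(1.64)²/(0.3−0.12)² = 8.8.
At s = 8.8: P(θ<0.3) ≈ 0.931. Adjusting to match 0.95 gives s ≈ 11.69.
So α = 0.12·11.69 ≈ 1.40, β = 0.88·11.69 ≈ 10.29.

α ≈ 1.40, β ≈ 10.29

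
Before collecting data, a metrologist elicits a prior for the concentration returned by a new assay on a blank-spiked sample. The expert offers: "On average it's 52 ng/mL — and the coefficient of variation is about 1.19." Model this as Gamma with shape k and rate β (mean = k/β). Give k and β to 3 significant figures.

k ≈ 0.706, β ≈ 0.0136

For Gamma(k, rate β): mean = k/β, variance = k/β², so CV = 1/√k.
CV = 1.19, hence k = 1/CV² = 0.706.
Then β = k/mean = 0.706/52 = 0.0136.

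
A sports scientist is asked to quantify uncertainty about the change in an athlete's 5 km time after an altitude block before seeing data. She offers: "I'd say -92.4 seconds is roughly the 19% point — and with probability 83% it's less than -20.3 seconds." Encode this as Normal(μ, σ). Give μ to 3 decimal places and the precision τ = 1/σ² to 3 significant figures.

The p-quantile of Normal(μ,σ) is μ + z_p·σ, with z_{0.19} = -0.8779 and z_{0.83} = 0.9542.
Eliminate σ: μ = (z₂·x₁ − z₁·x₂)/(z₂ − z₁) = (0.9542·-92.4 − (-0.8779)·-20.3)/1.832 = -57.851.
Then σ = (x₂ − x₁)/(z₂ − z₁) = (-20.3 − -92.4)/1.832 = 39.355.
Precision τ = 1/σ² = 1/39.35² = 0.000646.

μ = -57.851, τ = 0.000646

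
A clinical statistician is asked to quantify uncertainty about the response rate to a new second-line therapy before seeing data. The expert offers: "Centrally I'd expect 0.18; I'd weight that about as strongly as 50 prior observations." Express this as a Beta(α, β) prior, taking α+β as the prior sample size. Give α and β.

Under the effective-sample-size interpretation, Beta(α, β) has prior mean α/(α+β) and prior sample size α+β.
So α+β = 50 and α/(α+β) = 0.18, giving α = 0.18·50 = 9 and β = 50 − 9 = 41.

α = 9, β = 41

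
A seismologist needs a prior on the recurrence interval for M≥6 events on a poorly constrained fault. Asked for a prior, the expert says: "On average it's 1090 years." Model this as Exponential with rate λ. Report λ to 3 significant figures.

λ ≈ 0.000917

Exponential mean = 1/λ, so λ = 1/1090.0 = 0.000917.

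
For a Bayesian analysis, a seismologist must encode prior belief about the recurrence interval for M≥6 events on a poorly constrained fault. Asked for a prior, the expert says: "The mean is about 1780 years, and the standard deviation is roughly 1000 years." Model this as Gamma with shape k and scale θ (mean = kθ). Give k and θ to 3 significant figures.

k ≈ 3.17, θ ≈ 562

For Gamma(k, scale θ): mean = kθ, variance = kθ², so CV = 1/√k.
CV = SD/mean = 1000/1780 = 0.5618, hence k = 1/CV² = 3.17.
Then θ = mean/k = 1780/3.17 = 562.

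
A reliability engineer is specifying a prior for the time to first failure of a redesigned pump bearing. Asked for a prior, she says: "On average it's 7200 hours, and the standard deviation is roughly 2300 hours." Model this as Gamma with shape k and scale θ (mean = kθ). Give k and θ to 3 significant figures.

k ≈ 9.8, θ ≈ 735

For Gamma(k, scale θ): mean = kθ, variance = kθ², so CV = 1/√k.
CV = SD/mean = 2300/7200 = 0.3194, hence k = 1/CV² = 9.8.
Then θ = mean/k = 7200/9.8 = 735.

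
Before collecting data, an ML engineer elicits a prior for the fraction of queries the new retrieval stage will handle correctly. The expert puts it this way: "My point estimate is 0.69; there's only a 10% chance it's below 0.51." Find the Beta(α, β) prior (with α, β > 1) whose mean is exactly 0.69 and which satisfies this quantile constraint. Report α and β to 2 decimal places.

With mean 0.69 fixed, write α = 0.69s, β = 0.31s where s = α+β.
Need P(θ < 0.51) = 0.1 under Beta(0.69s, 0.31s). Normal approximation: (q−m)/√(m(1−m)/s) ≈ z_{0.1} = -1.28, so s ≈ 0.69·0.31·(-1.28)²/(0.51−0.69)² = 10.8.
At s = 10.8: P(θ<0.51) ≈ 0.104. Adjusting to match 0.1 gives s ≈ 11.31.
So α = 0.69·11.31 ≈ 7.81, β = 0.31·11.31 ≈ 3.51.

α ≈ 7.81, β ≈ 3.51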